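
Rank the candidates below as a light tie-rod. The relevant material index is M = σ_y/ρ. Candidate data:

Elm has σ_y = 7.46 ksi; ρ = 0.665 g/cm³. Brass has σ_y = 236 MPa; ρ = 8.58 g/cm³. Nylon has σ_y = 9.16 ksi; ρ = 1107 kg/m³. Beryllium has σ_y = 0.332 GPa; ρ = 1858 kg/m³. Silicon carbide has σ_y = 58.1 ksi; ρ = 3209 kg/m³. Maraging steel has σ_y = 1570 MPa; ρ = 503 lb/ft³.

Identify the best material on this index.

Convert each candidate to consistent units, then evaluate M:
  elm: σ_y = 51.43 MPa, ρ = 665.0 kg/m³
  brass: σ_y = 236.0 MPa, ρ = 8580 kg/m³
  nylon: σ_y = 63.16 MPa, ρ = 1107 kg/m³
  beryllium: σ_y = 332.0 MPa, ρ = 1858 kg/m³
  silicon carbide: σ_y = 400.6 MPa, ρ = 3209 kg/m³
  maraging steel: σ_y = 1570 MPa, ρ = 8057 kg/m³
  maraging steel: M = 195 kN·m/kg
  beryllium: M = 179 kN·m/kg
  silicon carbide: M = 125 kN·m/kg
  elm: M = 77.3 kN·m/kg
  nylon: M = 57.1 kN·m/kg
  brass: M = 27.5 kN·m/kg
Maraging steel ranks first.

maraging steel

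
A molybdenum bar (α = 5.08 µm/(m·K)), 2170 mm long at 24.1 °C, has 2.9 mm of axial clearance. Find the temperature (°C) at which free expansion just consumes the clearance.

α·L₀·ΔT = 2.9 mm ⇒ ΔT = 2.9 / (5.08×10⁻⁶ × 2170.0) = 263.1 K.
T = 24.1 + 263.1 = 287.2 °C.

287 °C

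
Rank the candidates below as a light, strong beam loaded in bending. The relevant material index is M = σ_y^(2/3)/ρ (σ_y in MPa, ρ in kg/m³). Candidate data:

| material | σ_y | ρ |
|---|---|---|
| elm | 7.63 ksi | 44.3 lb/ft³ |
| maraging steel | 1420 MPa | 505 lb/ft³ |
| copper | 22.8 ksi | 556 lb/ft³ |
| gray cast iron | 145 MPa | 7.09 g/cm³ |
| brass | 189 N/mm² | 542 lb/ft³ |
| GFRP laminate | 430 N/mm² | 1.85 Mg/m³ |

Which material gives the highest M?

GFRP laminate

After converting to SI:
  elm: σ_y = 52.61 MPa, ρ = 709.6 kg/m³
  maraging steel: σ_y = 1420 MPa, ρ = 8089 kg/m³
  copper: σ_y = 157.2 MPa, ρ = 8906 kg/m³
  gray cast iron: σ_y = 145.0 MPa, ρ = 7090 kg/m³
  brass: σ_y = 189.0 MPa, ρ = 8682 kg/m³
  GFRP laminate: σ_y = 430.0 MPa, ρ = 1850 kg/m³
  GFRP laminate: M = 30.8×10⁻³
  elm: M = 19.8×10⁻³
  maraging steel: M = 15.6×10⁻³
  gray cast iron: M = 3.89×10⁻³
  brass: M = 3.79×10⁻³
  copper: M = 3.27×10⁻³
The maximum is for GFRP laminate.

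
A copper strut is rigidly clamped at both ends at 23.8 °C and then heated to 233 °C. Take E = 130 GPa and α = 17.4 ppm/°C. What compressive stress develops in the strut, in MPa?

473 MPa

ΔT = 209.2 K. Constrained thermal stress σ = E·α·ΔT = 130.0×10³ MPa × 17.4×10⁻⁶ × 209.2 = 473 MPa (compressive).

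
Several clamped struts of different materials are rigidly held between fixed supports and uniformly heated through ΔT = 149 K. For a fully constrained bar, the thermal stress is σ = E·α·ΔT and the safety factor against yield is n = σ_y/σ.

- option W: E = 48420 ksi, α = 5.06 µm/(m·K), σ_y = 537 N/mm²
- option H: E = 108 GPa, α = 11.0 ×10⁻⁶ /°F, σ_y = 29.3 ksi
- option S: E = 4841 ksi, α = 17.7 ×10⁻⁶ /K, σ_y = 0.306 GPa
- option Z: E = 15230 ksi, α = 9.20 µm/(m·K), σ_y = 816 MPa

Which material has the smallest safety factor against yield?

option H

In consistent units (E in GPa, α in ×10⁻⁶/K, σ_y in MPa):
  option W: E = 333.8, α = 5.06, σ_y = 537.0 → σ = 252 MPa, n = 2.13
  option H: E = 108.0, α = 19.8, σ_y = 202.0 → σ = 319 MPa, n = 0.634
  option S: E = 33.38, α = 17.7, σ_y = 306.0 → σ = 88.0 MPa, n = 3.48
  option Z: E = 105.0, α = 9.20, σ_y = 816.0 → σ = 144 MPa, n = 5.67
Option H has the lowest safety factor, n = 0.634.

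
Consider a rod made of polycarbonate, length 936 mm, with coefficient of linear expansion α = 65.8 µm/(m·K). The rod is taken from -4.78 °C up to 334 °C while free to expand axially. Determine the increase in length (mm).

20.9 mm

ΔT = 334 − (-4.78) = 338.8 K.
ΔL = α·L₀·ΔT = 65.8×10⁻⁶ × 936 mm × 338.8 K = 20.9 mm.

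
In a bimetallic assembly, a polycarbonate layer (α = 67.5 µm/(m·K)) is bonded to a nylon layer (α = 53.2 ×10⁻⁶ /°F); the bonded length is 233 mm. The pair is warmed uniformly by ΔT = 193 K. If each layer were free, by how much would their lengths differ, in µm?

nylon: α = 53.2×10⁻⁶/°F × 9/5 = 95.8×10⁻⁶/K.
Δα = |67.5 − 95.8|×10⁻⁶/K = 28.3×10⁻⁶/K.
ΔL_mismatch = Δα·L·ΔT = 28.3×10⁻⁶ × 233.0 mm × 193.0 K = 1270 µm.

1270 µm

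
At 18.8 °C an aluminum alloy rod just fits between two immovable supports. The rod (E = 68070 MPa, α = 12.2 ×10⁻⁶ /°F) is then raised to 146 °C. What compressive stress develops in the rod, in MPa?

E = 68070 MPa = 68.07 GPa.
α = 12.2×10⁻⁶/°F × 9/5 = 22.0×10⁻⁶/K.
ΔT = 127.2 K. Constrained thermal stress σ = E·α·ΔT = 68.07×10³ MPa × 22.0×10⁻⁶ × 127.2 = 190 MPa (compressive).

190 MPa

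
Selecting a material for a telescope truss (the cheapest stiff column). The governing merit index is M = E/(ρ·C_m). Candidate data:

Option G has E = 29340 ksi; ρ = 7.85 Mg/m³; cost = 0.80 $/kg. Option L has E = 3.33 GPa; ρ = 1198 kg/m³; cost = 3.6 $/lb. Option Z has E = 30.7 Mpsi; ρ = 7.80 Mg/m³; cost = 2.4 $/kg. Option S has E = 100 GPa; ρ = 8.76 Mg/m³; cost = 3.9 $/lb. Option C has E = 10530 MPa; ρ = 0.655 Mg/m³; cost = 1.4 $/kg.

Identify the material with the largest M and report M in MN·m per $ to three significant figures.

After converting to SI:
  option G: E = 202.3 GPa, ρ = 7850 kg/m³, cost = 0.8000 $/kg
  option L: E = 3.330 GPa, ρ = 1198 kg/m³, cost = 7.937 $/kg
  option Z: E = 211.7 GPa, ρ = 7800 kg/m³, cost = 2.400 $/kg
  option S: E = 100.0 GPa, ρ = 8760 kg/m³, cost = 8.598 $/kg
  option C: E = 10.53 GPa, ρ = 655.0 kg/m³, cost = 1.400 $/kg
  option G: M = 32.2 MN·m per $
  option C: M = 11.5 MN·m per $
  option Z: M = 11.3 MN·m per $
  option S: M = 1.33 MN·m per $
  option L: M = 0.350 MN·m per $
Highest index: option G.

option G, M = 32.2 MN·m per $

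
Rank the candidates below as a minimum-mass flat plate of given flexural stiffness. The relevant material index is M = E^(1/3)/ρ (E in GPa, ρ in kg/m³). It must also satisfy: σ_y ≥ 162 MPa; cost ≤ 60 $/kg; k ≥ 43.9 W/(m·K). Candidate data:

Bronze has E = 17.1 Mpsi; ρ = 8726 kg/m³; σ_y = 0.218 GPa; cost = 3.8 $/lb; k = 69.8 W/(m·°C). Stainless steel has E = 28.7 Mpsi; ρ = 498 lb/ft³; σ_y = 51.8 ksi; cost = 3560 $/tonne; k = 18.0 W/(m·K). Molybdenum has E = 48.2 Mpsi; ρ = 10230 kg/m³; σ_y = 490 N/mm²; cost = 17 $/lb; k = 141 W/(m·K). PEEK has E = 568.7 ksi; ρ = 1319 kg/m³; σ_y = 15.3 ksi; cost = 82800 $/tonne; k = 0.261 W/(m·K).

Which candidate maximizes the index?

Screen on constraints: σ_y ≥ 162 MPa; cost ≤ 60 $/kg; k ≥ 43.9 W/(m·K). Survivors: bronze, molybdenum.
Normalizing units and computing the index:
  bronze: E = 117.9 GPa, ρ = 8726 kg/m³
  molybdenum: E = 332.3 GPa, ρ = 10230 kg/m³
  molybdenum: M = 0.677×10⁻³
  bronze: M = 0.562×10⁻³
The maximum is for molybdenum.

molybdenum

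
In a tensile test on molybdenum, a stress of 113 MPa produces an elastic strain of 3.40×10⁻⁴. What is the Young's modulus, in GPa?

E = σ/ε = 113 MPa / 3.40×10⁻⁴ = 332400 MPa = 332 GPa.

332 GPa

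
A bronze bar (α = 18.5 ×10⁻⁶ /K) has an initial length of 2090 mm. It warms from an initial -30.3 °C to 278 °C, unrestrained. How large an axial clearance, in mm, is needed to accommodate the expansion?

ΔT = 278 − (-30.3) = 308.3 K.
ΔL = α·L₀·ΔT = 18.5×10⁻⁶ × 2090 mm × 308.3 K = 11.9 mm.

11.9 mm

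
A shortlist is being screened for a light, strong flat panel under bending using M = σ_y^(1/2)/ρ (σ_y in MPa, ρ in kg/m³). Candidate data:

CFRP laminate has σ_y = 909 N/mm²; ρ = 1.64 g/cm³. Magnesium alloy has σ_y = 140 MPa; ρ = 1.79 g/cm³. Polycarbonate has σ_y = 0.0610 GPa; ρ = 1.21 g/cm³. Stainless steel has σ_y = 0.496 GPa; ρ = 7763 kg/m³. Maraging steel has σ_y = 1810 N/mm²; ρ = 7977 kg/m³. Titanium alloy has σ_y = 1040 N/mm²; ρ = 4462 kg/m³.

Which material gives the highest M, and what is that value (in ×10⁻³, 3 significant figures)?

In SI units:
  CFRP laminate: σ_y = 909.0 MPa, ρ = 1640 kg/m³
  magnesium alloy: σ_y = 140.0 MPa, ρ = 1790 kg/m³
  polycarbonate: σ_y = 61.00 MPa, ρ = 1210 kg/m³
  stainless steel: σ_y = 496.0 MPa, ρ = 7763 kg/m³
  maraging steel: σ_y = 1810 MPa, ρ = 7977 kg/m³
  titanium alloy: σ_y = 1040 MPa, ρ = 4462 kg/m³
  CFRP laminate: M = 18.4×10⁻³
  titanium alloy: M = 7.23×10⁻³
  magnesium alloy: M = 6.61×10⁻³
  polycarbonate: M = 6.45×10⁻³
  maraging steel: M = 5.33×10⁻³
  stainless steel: M = 2.87×10⁻³
The maximum is for CFRP laminate.

CFRP laminate, M = 18.4×10⁻³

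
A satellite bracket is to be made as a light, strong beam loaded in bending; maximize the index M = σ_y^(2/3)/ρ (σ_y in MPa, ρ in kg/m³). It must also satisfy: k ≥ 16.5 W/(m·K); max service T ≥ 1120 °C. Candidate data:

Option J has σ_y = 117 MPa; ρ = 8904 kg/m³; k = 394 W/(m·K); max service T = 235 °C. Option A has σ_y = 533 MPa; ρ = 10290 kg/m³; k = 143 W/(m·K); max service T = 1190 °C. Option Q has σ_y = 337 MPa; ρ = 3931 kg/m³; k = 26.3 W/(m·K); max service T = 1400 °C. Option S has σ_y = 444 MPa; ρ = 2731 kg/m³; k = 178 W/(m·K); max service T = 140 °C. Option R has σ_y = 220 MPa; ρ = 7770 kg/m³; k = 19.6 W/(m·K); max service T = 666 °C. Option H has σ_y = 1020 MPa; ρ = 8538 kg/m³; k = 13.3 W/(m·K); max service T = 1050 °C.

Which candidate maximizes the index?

option Q

Screen on constraints: k ≥ 16.5 W/(m·K); max service T ≥ 1120 °C. Survivors: option A, option Q.
Computing M directly (units already consistent):
  option Q: M = 12.3×10⁻³
  option A: M = 6.39×10⁻³
Option Q ranks first.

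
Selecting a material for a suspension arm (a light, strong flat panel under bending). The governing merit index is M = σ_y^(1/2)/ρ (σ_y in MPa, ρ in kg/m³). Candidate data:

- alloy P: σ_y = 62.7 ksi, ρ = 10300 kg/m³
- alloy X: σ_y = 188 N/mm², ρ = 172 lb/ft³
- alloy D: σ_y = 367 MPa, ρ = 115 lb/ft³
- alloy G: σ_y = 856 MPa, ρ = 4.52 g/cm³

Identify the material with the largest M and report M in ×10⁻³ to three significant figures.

alloy D, M = 10.4×10⁻³

Convert each candidate to consistent units, then evaluate M:
  alloy P: σ_y = 432.3 MPa, ρ = 10300 kg/m³
  alloy X: σ_y = 188.0 MPa, ρ = 2755 kg/m³
  alloy D: σ_y = 367.0 MPa, ρ = 1842 kg/m³
  alloy G: σ_y = 856.0 MPa, ρ = 4520 kg/m³
  alloy D: M = 10.4×10⁻³
  alloy G: M = 6.47×10⁻³
  alloy X: M = 4.98×10⁻³
  alloy P: M = 2.02×10⁻³
Alloy D ranks first.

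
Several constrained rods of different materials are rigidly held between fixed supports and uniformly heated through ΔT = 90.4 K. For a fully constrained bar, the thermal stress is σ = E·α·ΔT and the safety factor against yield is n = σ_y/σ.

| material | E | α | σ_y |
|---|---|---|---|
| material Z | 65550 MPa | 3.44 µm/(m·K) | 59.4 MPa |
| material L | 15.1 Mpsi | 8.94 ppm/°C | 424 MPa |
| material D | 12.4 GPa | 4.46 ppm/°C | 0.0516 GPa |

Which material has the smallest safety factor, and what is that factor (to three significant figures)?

material Z, n = 2.91

Per material, after unit conversion:
  material Z: E = 65.55, α = 3.44, σ_y = 59.40 → σ = 20.4 MPa, n = 2.91
  material L: E = 104.1, α = 8.94, σ_y = 424.0 → σ = 84.1 MPa, n = 5.04
  material D: E = 12.40, α = 4.46, σ_y = 51.60 → σ = 5.00 MPa, n = 10.3
Smallest n: material Z with n = 2.91.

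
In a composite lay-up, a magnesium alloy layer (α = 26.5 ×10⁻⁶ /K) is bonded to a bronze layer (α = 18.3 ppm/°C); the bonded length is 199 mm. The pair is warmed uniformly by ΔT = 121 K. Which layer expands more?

α(magnesium alloy) = 26.5×10⁻⁶/K vs α(bronze) = 18.3×10⁻⁶/K.
Higher α expands more for the same ΔT: magnesium alloy.

magnesium alloy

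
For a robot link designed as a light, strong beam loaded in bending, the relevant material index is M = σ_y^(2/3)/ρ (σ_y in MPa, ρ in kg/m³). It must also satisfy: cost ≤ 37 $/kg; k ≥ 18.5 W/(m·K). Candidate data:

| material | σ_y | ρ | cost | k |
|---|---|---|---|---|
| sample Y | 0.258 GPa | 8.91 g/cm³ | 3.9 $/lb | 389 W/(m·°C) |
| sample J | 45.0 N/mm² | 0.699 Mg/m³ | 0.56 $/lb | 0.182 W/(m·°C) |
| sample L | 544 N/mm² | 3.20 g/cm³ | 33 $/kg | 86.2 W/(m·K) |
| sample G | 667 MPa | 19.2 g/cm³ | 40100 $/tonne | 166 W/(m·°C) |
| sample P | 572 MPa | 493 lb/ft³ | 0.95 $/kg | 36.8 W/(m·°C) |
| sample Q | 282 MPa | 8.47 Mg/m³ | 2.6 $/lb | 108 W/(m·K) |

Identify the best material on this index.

sample L

Screen on constraints: cost ≤ 37 $/kg; k ≥ 18.5 W/(m·K). Survivors: sample Y, sample L, sample P, sample Q.
Putting every candidate on a common basis:
  sample Y: σ_y = 258.0 MPa, ρ = 8910 kg/m³
  sample L: σ_y = 544.0 MPa, ρ = 3200 kg/m³
  sample P: σ_y = 572.0 MPa, ρ = 7897 kg/m³
  sample Q: σ_y = 282.0 MPa, ρ = 8470 kg/m³
  sample L: M = 20.8×10⁻³
  sample P: M = 8.73×10⁻³
  sample Q: M = 5.08×10⁻³
  sample Y: M = 4.55×10⁻³
Sample L ranks first.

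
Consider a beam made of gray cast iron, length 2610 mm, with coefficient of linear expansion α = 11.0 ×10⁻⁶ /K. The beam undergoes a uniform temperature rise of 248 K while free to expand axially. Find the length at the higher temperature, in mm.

2617.1 mm

ΔL = α·L₀·ΔT = 11.0×10⁻⁶ × 2610 mm × 248.0 K = 7.12 mm.
L = L₀ + ΔL = 2610 + 7.12 = 2617.1 mm.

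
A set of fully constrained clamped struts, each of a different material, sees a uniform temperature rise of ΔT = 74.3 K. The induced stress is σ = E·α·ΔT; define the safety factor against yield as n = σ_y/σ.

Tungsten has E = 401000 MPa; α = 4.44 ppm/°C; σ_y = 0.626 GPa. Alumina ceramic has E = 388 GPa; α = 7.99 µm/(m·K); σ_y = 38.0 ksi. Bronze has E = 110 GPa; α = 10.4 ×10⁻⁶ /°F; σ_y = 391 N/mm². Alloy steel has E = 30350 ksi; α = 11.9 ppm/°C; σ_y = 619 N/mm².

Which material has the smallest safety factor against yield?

In consistent units (E in GPa, α in ×10⁻⁶/K, σ_y in MPa):
  tungsten: E = 401.0, α = 4.44, σ_y = 626.0 → σ = 132 MPa, n = 4.73
  alumina ceramic: E = 388.0, α = 7.99, σ_y = 262.0 → σ = 230 MPa, n = 1.14
  bronze: E = 110.0, α = 18.7, σ_y = 391.0 → σ = 153 MPa, n = 2.56
  alloy steel: E = 209.3, α = 11.9, σ_y = 619.0 → σ = 185 MPa, n = 3.35
Alumina ceramic has the lowest safety factor, n = 1.14.

alumina ceramic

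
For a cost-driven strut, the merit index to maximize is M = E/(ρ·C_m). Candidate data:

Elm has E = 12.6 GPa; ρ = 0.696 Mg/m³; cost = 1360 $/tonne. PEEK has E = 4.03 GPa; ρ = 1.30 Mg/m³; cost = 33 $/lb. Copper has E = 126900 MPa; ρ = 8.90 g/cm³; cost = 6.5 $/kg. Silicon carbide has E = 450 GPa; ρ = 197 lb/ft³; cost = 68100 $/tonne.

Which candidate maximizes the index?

In SI units:
  elm: E = 12.60 GPa, ρ = 696.0 kg/m³, cost = 1.360 $/kg
  PEEK: E = 4.030 GPa, ρ = 1300 kg/m³, cost = 72.75 $/kg
  copper: E = 126.9 GPa, ρ = 8900 kg/m³, cost = 6.500 $/kg
  silicon carbide: E = 450.0 GPa, ρ = 3156 kg/m³, cost = 68.10 $/kg
  elm: M = 13.3 MN·m per $
  copper: M = 2.19 MN·m per $
  silicon carbide: M = 2.09 MN·m per $
  PEEK: M = 0.0426 MN·m per $
The maximum is for elm.

elm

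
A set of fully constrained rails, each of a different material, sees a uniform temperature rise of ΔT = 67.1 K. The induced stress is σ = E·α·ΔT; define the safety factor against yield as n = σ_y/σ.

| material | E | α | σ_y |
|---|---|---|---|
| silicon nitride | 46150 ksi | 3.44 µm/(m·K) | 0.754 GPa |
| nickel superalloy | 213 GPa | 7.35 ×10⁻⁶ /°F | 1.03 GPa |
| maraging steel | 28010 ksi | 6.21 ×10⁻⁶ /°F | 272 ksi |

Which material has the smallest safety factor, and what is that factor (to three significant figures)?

With everything in SI (GPa, ×10⁻⁶/K, MPa):
  silicon nitride: E = 318.2, α = 3.44, σ_y = 754.0 → σ = 73.4 MPa, n = 10.3
  nickel superalloy: E = 213.0, α = 13.2, σ_y = 1030 → σ = 189 MPa, n = 5.45
  maraging steel: E = 193.1, α = 11.2, σ_y = 1875 → σ = 145 MPa, n = 12.9
Smallest n: nickel superalloy with n = 5.45.

nickel superalloy, n = 5.45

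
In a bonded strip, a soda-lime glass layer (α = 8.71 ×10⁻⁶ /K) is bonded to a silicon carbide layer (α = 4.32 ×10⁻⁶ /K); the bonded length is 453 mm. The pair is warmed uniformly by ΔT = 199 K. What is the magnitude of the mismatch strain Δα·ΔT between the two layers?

Δα = |8.71 − 4.32|×10⁻⁶/K = 4.39×10⁻⁶/K.
Mismatch strain = Δα·ΔT = 4.39×10⁻⁶ × 199.0 = 8.74×10⁻⁴.

8.74×10⁻⁴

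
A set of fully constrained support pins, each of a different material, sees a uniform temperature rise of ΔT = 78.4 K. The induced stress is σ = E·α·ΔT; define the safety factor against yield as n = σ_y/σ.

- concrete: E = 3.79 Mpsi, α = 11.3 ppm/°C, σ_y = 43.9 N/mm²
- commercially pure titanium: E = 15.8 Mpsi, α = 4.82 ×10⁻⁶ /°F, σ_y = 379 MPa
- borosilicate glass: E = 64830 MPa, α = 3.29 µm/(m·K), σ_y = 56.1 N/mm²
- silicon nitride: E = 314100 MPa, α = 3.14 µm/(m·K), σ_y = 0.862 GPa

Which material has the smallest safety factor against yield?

In consistent units (E in GPa, α in ×10⁻⁶/K, σ_y in MPa):
  concrete: E = 26.13, α = 11.3, σ_y = 43.90 → σ = 23.2 MPa, n = 1.90
  commercially pure titanium: E = 108.9, α = 8.68, σ_y = 379.0 → σ = 74.1 MPa, n = 5.11
  borosilicate glass: E = 64.83, α = 3.29, σ_y = 56.10 → σ = 16.7 MPa, n = 3.35
  silicon nitride: E = 314.1, α = 3.14, σ_y = 862.0 → σ = 77.3 MPa, n = 11.1
The minimum is concrete at n = 1.90.

concrete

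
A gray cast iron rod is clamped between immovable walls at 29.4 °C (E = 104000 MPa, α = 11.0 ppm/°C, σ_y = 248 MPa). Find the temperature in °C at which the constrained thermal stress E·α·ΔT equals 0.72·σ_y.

E = 104000 MPa = 104.0 GPa.
E·α·ΔT = 178.6 MPa ⇒ ΔT = 178.6 / (104.0×10³ × 11.0×10⁻⁶) = 156.1 K.
T = 29.4 + 156.1 = 185.5 °C.

185 °C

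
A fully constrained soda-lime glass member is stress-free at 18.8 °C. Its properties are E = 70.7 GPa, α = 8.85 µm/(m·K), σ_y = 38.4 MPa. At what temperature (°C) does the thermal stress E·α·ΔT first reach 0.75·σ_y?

64.8 °C

E·α·ΔT = 28.80 MPa ⇒ ΔT = 28.80 / (70.70×10³ × 8.85×10⁻⁶) = 46.03 K.
T = 18.8 + 46.03 = 64.83 °C.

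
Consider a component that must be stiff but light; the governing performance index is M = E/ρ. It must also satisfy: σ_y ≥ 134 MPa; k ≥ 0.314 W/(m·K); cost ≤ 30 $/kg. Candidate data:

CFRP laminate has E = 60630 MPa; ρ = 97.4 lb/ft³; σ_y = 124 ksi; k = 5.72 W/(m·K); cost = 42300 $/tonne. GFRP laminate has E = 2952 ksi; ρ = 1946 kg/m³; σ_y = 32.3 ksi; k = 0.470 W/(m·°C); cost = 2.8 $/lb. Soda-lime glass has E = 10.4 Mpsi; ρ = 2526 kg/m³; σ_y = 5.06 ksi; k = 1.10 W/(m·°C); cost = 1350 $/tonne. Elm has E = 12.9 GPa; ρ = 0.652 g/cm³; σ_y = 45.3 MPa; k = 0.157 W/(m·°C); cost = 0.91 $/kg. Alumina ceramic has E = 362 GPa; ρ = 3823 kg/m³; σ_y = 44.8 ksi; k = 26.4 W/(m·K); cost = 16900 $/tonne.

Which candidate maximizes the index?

Screen on constraints: σ_y ≥ 134 MPa; k ≥ 0.314 W/(m·K); cost ≤ 30 $/kg. Survivors: GFRP laminate, alumina ceramic.
After converting to SI:
  GFRP laminate: E = 20.35 GPa, ρ = 1946 kg/m³
  alumina ceramic: E = 362.0 GPa, ρ = 3823 kg/m³
  alumina ceramic: M = 94.7 MN·m/kg
  GFRP laminate: M = 10.5 MN·m/kg
Alumina ceramic has the largest M.

alumina ceramic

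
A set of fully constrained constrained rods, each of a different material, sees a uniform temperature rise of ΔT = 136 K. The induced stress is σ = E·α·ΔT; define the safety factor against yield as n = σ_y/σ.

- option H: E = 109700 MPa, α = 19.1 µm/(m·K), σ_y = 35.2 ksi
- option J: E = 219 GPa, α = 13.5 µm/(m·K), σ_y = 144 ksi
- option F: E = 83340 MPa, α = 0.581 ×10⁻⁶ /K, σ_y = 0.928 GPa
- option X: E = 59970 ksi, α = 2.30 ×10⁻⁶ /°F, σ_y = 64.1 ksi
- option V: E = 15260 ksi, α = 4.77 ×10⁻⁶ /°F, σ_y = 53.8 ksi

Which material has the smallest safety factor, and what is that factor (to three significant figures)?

In consistent units (E in GPa, α in ×10⁻⁶/K, σ_y in MPa):
  option H: E = 109.7, α = 19.1, σ_y = 242.7 → σ = 285 MPa, n = 0.852
  option J: E = 219.0, α = 13.5, σ_y = 992.8 → σ = 402 MPa, n = 2.47
  option F: E = 83.34, α = 0.581, σ_y = 928.0 → σ = 6.59 MPa, n = 141
  option X: E = 413.5, α = 4.14, σ_y = 442.0 → σ = 233 MPa, n = 1.90
  option V: E = 105.2, α = 8.59, σ_y = 370.9 → σ = 123 MPa, n = 3.02
Option H has the lowest safety factor, n = 0.852.

option H, n = 0.852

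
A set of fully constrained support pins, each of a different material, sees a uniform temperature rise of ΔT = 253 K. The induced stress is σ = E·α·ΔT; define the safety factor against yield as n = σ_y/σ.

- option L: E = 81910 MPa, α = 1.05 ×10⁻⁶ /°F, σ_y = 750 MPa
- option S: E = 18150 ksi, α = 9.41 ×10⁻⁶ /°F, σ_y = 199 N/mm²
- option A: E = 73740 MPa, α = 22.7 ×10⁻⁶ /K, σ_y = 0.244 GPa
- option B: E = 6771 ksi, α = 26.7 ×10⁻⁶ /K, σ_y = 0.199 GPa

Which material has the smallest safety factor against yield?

option S

Converting E to GPa, α to ×10⁻⁶/K, σ_y to MPa, then σ and n for each:
  option L: E = 81.91, α = 1.89, σ_y = 750.0 → σ = 39.2 MPa, n = 19.1
  option S: E = 125.1, α = 16.9, σ_y = 199.0 → σ = 536 MPa, n = 0.371
  option A: E = 73.74, α = 22.7, σ_y = 244.0 → σ = 423 MPa, n = 0.576
  option B: E = 46.68, α = 26.7, σ_y = 199.0 → σ = 315 MPa, n = 0.631
Option S has the lowest safety factor, n = 0.371.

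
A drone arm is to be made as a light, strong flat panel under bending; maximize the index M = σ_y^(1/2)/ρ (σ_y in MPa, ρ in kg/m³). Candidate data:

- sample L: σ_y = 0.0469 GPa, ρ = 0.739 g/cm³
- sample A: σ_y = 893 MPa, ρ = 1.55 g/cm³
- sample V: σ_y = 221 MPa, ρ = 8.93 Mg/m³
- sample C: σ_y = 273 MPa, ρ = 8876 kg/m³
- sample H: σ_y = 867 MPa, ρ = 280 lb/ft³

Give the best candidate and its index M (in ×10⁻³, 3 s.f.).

sample A, M = 19.3×10⁻³

Putting every candidate on a common basis:
  sample L: σ_y = 46.90 MPa, ρ = 739.0 kg/m³
  sample A: σ_y = 893.0 MPa, ρ = 1550 kg/m³
  sample V: σ_y = 221.0 MPa, ρ = 8930 kg/m³
  sample C: σ_y = 273.0 MPa, ρ = 8876 kg/m³
  sample H: σ_y = 867.0 MPa, ρ = 4485 kg/m³
  sample A: M = 19.3×10⁻³
  sample L: M = 9.27×10⁻³
  sample H: M = 6.56×10⁻³
  sample C: M = 1.86×10⁻³
  sample V: M = 1.66×10⁻³
Sample A ranks first.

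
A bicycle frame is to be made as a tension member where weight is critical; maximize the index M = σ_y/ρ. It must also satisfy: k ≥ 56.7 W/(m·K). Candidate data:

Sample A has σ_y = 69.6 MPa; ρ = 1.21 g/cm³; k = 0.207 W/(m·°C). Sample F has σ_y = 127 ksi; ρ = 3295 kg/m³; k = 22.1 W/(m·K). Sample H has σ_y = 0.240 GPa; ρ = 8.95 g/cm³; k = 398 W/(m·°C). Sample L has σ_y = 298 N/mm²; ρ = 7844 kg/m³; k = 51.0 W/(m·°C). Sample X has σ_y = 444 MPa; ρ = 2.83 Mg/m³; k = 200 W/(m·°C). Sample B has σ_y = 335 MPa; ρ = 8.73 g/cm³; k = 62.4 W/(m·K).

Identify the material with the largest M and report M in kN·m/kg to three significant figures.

sample X, M = 157 kN·m/kg

Screen on constraints: k ≥ 56.7 W/(m·K). Survivors: sample H, sample X, sample B.
Normalizing units and computing the index:
  sample H: σ_y = 240.0 MPa, ρ = 8950 kg/m³
  sample X: σ_y = 444.0 MPa, ρ = 2830 kg/m³
  sample B: σ_y = 335.0 MPa, ρ = 8730 kg/m³
  sample X: M = 157 kN·m/kg
  sample B: M = 38.4 kN·m/kg
  sample H: M = 26.8 kN·m/kg
Sample X has the largest M.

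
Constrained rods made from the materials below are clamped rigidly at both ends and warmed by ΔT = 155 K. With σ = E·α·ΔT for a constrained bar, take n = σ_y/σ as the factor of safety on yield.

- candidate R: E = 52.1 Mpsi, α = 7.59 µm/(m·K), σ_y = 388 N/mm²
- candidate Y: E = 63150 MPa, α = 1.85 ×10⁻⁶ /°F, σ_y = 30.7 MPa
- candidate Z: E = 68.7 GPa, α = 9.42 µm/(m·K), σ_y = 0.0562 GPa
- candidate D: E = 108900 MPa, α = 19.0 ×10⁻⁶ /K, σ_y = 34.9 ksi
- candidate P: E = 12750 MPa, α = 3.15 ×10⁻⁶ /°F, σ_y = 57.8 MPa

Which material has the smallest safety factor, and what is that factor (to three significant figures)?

With everything in SI (GPa, ×10⁻⁶/K, MPa):
  candidate R: E = 359.2, α = 7.59, σ_y = 388.0 → σ = 423 MPa, n = 0.918
  candidate Y: E = 63.15, α = 3.33, σ_y = 30.70 → σ = 32.6 MPa, n = 0.942
  candidate Z: E = 68.70, α = 9.42, σ_y = 56.20 → σ = 100 MPa, n = 0.560
  candidate D: E = 108.9, α = 19.0, σ_y = 240.6 → σ = 321 MPa, n = 0.750
  candidate P: E = 12.75, α = 5.67, σ_y = 57.80 → σ = 11.2 MPa, n = 5.16
Smallest n: candidate Z with n = 0.560.

candidate Z, n = 0.560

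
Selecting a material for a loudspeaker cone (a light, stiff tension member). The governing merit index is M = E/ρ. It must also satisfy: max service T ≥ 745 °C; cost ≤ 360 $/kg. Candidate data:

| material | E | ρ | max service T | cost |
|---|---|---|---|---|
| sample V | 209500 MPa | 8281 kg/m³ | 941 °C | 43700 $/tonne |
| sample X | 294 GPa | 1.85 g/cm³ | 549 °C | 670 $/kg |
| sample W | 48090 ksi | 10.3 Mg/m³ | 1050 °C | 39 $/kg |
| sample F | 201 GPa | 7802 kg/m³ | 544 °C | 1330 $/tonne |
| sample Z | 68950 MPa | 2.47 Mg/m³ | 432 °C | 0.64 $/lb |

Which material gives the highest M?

sample W

Screen on constraints: max service T ≥ 745 °C; cost ≤ 360 $/kg. Survivors: sample V, sample W.
Normalizing units and computing the index:
  sample V: E = 209.5 GPa, ρ = 8281 kg/m³
  sample W: E = 331.6 GPa, ρ = 10300 kg/m³
  sample W: M = 32.2 MN·m/kg
  sample V: M = 25.3 MN·m/kg
Sample W has the largest M.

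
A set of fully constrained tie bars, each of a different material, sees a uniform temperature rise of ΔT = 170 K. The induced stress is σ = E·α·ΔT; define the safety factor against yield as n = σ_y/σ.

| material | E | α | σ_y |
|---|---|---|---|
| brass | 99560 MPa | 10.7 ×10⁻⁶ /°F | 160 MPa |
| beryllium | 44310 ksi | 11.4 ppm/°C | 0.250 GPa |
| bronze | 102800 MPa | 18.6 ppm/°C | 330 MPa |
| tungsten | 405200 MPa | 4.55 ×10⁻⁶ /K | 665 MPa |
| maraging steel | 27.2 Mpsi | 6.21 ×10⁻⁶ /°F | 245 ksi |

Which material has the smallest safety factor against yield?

beryllium

With everything in SI (GPa, ×10⁻⁶/K, MPa):
  brass: E = 99.56, α = 19.3, σ_y = 160.0 → σ = 326 MPa, n = 0.491
  beryllium: E = 305.5, α = 11.4, σ_y = 250.0 → σ = 592 MPa, n = 0.422
  bronze: E = 102.8, α = 18.6, σ_y = 330.0 → σ = 325 MPa, n = 1.02
  tungsten: E = 405.2, α = 4.55, σ_y = 665.0 → σ = 313 MPa, n = 2.12
  maraging steel: E = 187.5, α = 11.2, σ_y = 1689 → σ = 356 MPa, n = 4.74
Beryllium has the lowest safety factor, n = 0.422.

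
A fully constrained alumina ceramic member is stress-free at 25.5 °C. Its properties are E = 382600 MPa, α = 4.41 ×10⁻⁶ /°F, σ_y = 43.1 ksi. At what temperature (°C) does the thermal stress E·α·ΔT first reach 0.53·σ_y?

E = 382600 MPa = 382.6 GPa.
α = 4.41×10⁻⁶/°F × 9/5 = 7.94×10⁻⁶/K.
σ_y = 43.1 ksi = 297.2 MPa.
E·α·ΔT = 157.5 MPa ⇒ ΔT = 157.5 / (382.6×10³ × 7.94×10⁻⁶) = 51.86 K.
T = 25.5 + 51.86 = 77.36 °C.

77.4 °C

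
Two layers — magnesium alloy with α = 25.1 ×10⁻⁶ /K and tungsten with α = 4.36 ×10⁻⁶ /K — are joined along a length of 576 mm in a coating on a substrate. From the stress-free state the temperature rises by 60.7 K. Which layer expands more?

magnesium alloy

α(magnesium alloy) = 25.1×10⁻⁶/K vs α(tungsten) = 4.36×10⁻⁶/K.
Higher α expands more for the same ΔT: magnesium alloy.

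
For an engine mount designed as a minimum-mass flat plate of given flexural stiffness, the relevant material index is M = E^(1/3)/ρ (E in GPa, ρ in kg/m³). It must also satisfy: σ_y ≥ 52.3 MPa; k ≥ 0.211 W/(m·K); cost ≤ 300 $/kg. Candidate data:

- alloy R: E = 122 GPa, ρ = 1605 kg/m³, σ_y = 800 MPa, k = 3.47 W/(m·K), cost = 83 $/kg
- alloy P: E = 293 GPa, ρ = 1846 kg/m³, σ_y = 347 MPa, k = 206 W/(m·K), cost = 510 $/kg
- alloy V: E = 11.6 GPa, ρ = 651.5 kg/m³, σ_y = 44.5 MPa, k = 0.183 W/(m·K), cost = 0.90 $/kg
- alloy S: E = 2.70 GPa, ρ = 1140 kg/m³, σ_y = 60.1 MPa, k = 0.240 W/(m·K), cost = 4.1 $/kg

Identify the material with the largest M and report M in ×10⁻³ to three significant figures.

Screen on constraints: σ_y ≥ 52.3 MPa; k ≥ 0.211 W/(m·K); cost ≤ 300 $/kg. Survivors: alloy R, alloy S.
Evaluate M for each candidate:
  alloy R: M = 3.09×10⁻³
  alloy S: M = 1.22×10⁻³
Highest index: alloy R.

alloy R, M = 3.09×10⁻³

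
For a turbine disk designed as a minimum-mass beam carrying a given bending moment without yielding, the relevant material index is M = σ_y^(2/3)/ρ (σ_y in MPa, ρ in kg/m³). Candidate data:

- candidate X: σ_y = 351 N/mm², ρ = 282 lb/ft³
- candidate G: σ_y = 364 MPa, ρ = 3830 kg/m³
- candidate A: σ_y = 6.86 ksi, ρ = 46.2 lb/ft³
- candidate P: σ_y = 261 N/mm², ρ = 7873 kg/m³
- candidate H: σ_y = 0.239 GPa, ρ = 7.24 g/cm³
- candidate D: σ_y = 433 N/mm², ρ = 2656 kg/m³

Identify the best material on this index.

candidate D

Normalizing units and computing the index:
  candidate X: σ_y = 351.0 MPa, ρ = 4517 kg/m³
  candidate G: σ_y = 364.0 MPa, ρ = 3830 kg/m³
  candidate A: σ_y = 47.30 MPa, ρ = 740.1 kg/m³
  candidate P: σ_y = 261.0 MPa, ρ = 7873 kg/m³
  candidate H: σ_y = 239.0 MPa, ρ = 7240 kg/m³
  candidate D: σ_y = 433.0 MPa, ρ = 2656 kg/m³
  candidate D: M = 21.5×10⁻³
  candidate A: M = 17.7×10⁻³
  candidate G: M = 13.3×10⁻³
  candidate X: M = 11.0×10⁻³
  candidate H: M = 5.32×10⁻³
  candidate P: M = 5.19×10⁻³
Highest index: candidate D.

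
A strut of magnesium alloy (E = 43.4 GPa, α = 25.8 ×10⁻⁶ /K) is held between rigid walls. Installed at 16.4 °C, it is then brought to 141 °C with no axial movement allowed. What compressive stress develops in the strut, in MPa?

ΔT = 124.6 K. Constrained thermal stress σ = E·α·ΔT = 43.40×10³ MPa × 25.8×10⁻⁶ × 124.6 = 140 MPa (compressive).

140 MPa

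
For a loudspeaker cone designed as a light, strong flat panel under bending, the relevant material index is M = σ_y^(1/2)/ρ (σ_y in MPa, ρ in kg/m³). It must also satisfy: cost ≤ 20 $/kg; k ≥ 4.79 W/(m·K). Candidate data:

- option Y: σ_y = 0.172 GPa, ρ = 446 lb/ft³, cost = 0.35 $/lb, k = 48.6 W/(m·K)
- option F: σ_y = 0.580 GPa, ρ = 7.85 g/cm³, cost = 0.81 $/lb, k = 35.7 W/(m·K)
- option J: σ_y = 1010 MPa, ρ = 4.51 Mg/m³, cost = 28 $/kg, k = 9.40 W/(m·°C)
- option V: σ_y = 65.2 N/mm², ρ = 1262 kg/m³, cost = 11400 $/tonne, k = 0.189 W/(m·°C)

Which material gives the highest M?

Screen on constraints: cost ≤ 20 $/kg; k ≥ 4.79 W/(m·K). Survivors: option Y, option F.
Normalizing units and computing the index:
  option Y: σ_y = 172.0 MPa, ρ = 7144 kg/m³
  option F: σ_y = 580.0 MPa, ρ = 7850 kg/m³
  option F: M = 3.07×10⁻³
  option Y: M = 1.84×10⁻³
The maximum is for option F.

option F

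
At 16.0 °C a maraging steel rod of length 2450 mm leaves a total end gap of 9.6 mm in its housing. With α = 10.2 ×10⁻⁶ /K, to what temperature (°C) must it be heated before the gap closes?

α·L₀·ΔT = 9.6 mm ⇒ ΔT = 9.6 / (10.2×10⁻⁶ × 2450.0) = 384.2 K.
T = 16.0 + 384.2 = 400.2 °C.

400 °C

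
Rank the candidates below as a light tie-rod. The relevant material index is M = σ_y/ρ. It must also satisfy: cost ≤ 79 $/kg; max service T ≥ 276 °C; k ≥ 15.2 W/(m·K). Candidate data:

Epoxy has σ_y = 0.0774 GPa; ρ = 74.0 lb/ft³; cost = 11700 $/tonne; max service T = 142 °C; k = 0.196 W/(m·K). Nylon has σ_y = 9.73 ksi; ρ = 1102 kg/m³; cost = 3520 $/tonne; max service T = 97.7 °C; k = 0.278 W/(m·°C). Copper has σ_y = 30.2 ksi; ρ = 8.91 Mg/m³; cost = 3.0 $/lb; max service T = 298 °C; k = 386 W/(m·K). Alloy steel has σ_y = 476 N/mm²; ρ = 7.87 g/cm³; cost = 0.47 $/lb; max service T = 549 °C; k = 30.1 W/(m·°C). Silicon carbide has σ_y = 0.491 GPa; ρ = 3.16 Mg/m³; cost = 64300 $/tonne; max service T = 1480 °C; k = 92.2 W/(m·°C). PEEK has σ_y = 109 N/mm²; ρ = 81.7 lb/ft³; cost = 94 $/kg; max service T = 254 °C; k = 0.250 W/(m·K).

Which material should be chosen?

silicon carbide

Screen on constraints: cost ≤ 79 $/kg; max service T ≥ 276 °C; k ≥ 15.2 W/(m·K). Survivors: copper, alloy steel, silicon carbide.
Convert each candidate to consistent units, then evaluate M:
  copper: σ_y = 208.2 MPa, ρ = 8910 kg/m³
  alloy steel: σ_y = 476.0 MPa, ρ = 7870 kg/m³
  silicon carbide: σ_y = 491.0 MPa, ρ = 3160 kg/m³
  silicon carbide: M = 155 kN·m/kg
  alloy steel: M = 60.5 kN·m/kg
  copper: M = 23.4 kN·m/kg
Silicon carbide ranks first.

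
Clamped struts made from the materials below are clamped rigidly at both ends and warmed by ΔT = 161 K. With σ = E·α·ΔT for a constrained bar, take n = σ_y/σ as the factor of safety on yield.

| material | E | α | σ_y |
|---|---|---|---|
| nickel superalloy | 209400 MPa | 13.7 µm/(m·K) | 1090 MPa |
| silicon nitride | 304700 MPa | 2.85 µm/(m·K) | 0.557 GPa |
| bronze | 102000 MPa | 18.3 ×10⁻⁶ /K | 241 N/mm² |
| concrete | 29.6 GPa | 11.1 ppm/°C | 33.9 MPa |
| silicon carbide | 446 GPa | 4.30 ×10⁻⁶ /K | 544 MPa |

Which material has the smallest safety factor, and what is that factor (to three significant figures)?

concrete, n = 0.641

Per material, after unit conversion:
  nickel superalloy: E = 209.4, α = 13.7, σ_y = 1090 → σ = 462 MPa, n = 2.36
  silicon nitride: E = 304.7, α = 2.85, σ_y = 557.0 → σ = 140 MPa, n = 3.98
  bronze: E = 102.0, α = 18.3, σ_y = 241.0 → σ = 301 MPa, n = 0.802
  concrete: E = 29.60, α = 11.1, σ_y = 33.90 → σ = 52.9 MPa, n = 0.641
  silicon carbide: E = 446.0, α = 4.30, σ_y = 544.0 → σ = 309 MPa, n = 1.76
Smallest n: concrete with n = 0.641.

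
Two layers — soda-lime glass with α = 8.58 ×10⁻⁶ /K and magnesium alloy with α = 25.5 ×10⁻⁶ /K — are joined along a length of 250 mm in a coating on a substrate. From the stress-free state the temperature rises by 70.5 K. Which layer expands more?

α(soda-lime glass) = 8.58×10⁻⁶/K vs α(magnesium alloy) = 25.5×10⁻⁶/K.
Higher α expands more for the same ΔT: magnesium alloy.

magnesium alloy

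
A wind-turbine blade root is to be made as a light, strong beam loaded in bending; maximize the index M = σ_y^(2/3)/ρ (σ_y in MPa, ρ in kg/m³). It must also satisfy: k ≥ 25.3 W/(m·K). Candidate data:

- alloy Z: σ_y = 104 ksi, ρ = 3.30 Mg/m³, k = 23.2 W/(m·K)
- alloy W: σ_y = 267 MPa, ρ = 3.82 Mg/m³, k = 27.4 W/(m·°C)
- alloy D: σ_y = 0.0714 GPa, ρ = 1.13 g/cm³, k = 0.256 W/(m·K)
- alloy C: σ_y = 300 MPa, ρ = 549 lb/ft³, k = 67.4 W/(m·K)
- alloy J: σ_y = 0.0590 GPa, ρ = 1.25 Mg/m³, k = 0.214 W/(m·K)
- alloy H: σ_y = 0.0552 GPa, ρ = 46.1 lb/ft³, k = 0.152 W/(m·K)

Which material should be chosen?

alloy W

Screen on constraints: k ≥ 25.3 W/(m·K). Survivors: alloy W, alloy C.
Convert each candidate to consistent units, then evaluate M:
  alloy W: σ_y = 267.0 MPa, ρ = 3820 kg/m³
  alloy C: σ_y = 300.0 MPa, ρ = 8794 kg/m³
  alloy W: M = 10.9×10⁻³
  alloy C: M = 5.10×10⁻³
Highest index: alloy W.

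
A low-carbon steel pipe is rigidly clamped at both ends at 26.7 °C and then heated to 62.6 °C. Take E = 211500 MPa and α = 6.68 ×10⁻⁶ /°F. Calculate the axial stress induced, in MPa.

91.3 MPa

E = 211500 MPa = 211.5 GPa.
α = 6.68×10⁻⁶/°F × 9/5 = 12.0×10⁻⁶/K.
ΔT = 35.90 K. Constrained thermal stress σ = E·α·ΔT = 211.5×10³ MPa × 12.0×10⁻⁶ × 35.90 = 91.3 MPa (compressive).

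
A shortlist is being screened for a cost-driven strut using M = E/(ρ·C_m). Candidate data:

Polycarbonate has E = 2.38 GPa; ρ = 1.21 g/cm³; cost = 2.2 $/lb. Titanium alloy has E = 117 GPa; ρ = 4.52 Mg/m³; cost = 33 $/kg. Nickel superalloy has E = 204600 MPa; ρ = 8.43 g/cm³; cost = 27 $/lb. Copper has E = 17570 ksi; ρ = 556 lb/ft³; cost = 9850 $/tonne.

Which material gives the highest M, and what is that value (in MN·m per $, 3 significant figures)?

Putting every candidate on a common basis:
  polycarbonate: E = 2.380 GPa, ρ = 1210 kg/m³, cost = 4.850 $/kg
  titanium alloy: E = 117.0 GPa, ρ = 4520 kg/m³, cost = 33.00 $/kg
  nickel superalloy: E = 204.6 GPa, ρ = 8430 kg/m³, cost = 59.52 $/kg
  copper: E = 121.1 GPa, ρ = 8906 kg/m³, cost = 9.850 $/kg
  copper: M = 1.38 MN·m per $
  titanium alloy: M = 0.784 MN·m per $
  nickel superalloy: M = 0.408 MN·m per $
  polycarbonate: M = 0.406 MN·m per $
The maximum is for copper.

copper, M = 1.38 MN·m per $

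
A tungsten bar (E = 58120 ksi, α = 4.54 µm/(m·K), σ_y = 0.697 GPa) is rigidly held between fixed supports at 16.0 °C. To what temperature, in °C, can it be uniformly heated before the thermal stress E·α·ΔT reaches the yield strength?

399 °C

E = 58120 ksi = 400.7 GPa.
σ_y = 0.697 GPa = 697.0 MPa.
E·α·ΔT = 697.0 MPa ⇒ ΔT = 697.0 / (400.7×10³ × 4.54×10⁻⁶) = 383.1 K.
T = 16.0 + 383.1 = 399.1 °C.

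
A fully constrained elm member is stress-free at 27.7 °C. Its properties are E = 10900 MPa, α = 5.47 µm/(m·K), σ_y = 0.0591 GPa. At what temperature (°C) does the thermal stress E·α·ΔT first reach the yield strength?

E = 10900 MPa = 10.90 GPa.
σ_y = 0.0591 GPa = 59.10 MPa.
E·α·ΔT = 59.10 MPa ⇒ ΔT = 59.10 / (10.90×10³ × 5.47×10⁻⁶) = 991.2 K.
T = 27.7 + 991.2 = 1019 °C.

1020 °C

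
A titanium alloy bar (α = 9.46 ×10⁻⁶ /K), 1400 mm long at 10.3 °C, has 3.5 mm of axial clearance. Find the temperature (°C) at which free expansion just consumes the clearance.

275 °C

α·L₀·ΔT = 3.5 mm ⇒ ΔT = 3.5 / (9.46×10⁻⁶ × 1400.0) = 264.3 K.
T = 10.3 + 264.3 = 274.6 °C.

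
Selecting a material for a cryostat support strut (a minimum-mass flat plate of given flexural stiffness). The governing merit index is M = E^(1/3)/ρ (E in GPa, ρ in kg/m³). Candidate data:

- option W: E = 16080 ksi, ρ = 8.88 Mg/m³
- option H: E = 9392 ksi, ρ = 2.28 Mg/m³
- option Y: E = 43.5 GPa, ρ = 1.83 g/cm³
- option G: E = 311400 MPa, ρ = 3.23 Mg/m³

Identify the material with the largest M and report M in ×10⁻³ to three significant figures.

option G, M = 2.10×10⁻³

Putting every candidate on a common basis:
  option W: E = 110.9 GPa, ρ = 8880 kg/m³
  option H: E = 64.76 GPa, ρ = 2280 kg/m³
  option Y: E = 43.50 GPa, ρ = 1830 kg/m³
  option G: E = 311.4 GPa, ρ = 3230 kg/m³
  option G: M = 2.10×10⁻³
  option Y: M = 1.92×10⁻³
  option H: M = 1.76×10⁻³
  option W: M = 0.541×10⁻³
Highest index: option G.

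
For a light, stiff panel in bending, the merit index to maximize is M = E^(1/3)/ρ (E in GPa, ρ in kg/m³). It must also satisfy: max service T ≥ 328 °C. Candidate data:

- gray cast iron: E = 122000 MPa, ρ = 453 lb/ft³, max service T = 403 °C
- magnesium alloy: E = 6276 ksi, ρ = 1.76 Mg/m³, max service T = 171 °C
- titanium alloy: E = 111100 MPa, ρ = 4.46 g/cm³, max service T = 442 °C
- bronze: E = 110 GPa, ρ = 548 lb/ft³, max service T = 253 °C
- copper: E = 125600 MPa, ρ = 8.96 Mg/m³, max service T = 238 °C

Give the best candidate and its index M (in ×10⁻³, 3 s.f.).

Screen on constraints: max service T ≥ 328 °C. Survivors: gray cast iron, titanium alloy.
Convert each candidate to consistent units, then evaluate M:
  gray cast iron: E = 122.0 GPa, ρ = 7256 kg/m³
  titanium alloy: E = 111.1 GPa, ρ = 4460 kg/m³
  titanium alloy: M = 1.08×10⁻³
  gray cast iron: M = 0.683×10⁻³
Titanium alloy ranks first.

titanium alloy, M = 1.08×10⁻³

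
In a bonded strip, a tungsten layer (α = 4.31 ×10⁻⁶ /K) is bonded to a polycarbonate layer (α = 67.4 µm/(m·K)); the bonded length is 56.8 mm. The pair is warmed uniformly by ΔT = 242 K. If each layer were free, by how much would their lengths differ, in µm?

Δα = |4.31 − 67.4|×10⁻⁶/K = 63.1×10⁻⁶/K.
ΔL_mismatch = Δα·L·ΔT = 63.1×10⁻⁶ × 56.8 mm × 242.0 K = 867 µm.

867 µm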